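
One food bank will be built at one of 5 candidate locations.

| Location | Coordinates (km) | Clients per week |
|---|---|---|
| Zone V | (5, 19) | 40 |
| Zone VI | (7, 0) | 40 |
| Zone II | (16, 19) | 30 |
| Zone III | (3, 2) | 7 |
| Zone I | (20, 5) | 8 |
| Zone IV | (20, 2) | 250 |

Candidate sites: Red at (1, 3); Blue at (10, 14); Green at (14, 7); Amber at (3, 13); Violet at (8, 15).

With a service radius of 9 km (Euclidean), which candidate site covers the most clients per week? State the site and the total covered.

Coverage radius r = 9 km; a point is covered iff (Δx)²+(Δy)² ≤ 9² = 81.
  Red (1, 3): covers {Zone VI, Zone III} → 47
  Blue (10, 14): covers {Zone V, Zone II} → 70
  Green (14, 7): covers {Zone I, Zone IV} → 258
  Amber (3, 13): covers {Zone V} → 40
  Violet (8, 15): covers {Zone V, Zone II} → 70
Maximum coverage at Green: 258 clients per week.

Green, covering 258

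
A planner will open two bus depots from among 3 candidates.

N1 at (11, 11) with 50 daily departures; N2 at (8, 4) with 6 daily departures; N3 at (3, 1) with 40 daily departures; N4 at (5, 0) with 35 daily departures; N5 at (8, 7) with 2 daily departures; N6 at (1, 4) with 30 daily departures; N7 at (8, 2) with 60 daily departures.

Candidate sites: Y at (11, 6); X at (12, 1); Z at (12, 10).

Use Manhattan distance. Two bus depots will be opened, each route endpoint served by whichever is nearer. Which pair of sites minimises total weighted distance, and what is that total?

Evaluate every pair (each demand assigned to the nearer of the two):
  {X, Z}: total = 1516
  {Y, X}: total = 1588
  {Y, Z}: total = 1858
Best pair: {X, Z} with total 1516.

{X, Z}, total 1516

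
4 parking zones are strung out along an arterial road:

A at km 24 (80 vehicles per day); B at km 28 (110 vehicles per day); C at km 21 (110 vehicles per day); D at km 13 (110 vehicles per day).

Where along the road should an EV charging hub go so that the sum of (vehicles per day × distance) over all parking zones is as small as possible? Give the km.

For a sum of weighted absolute distances on a line, the optimum is the weighted median (not the mean). Total weight W = 410; half-weight = 205.
Sort by position and accumulate weight:
  km 13 (D, w=110) → cum 110
  km 21 (C, w=110) → cum 220  ≥ 205 → median here
  km 24 (A, w=80) → cum 300
  km 28 (B, w=110) → cum 410
Optimal location: km 21.

x = 21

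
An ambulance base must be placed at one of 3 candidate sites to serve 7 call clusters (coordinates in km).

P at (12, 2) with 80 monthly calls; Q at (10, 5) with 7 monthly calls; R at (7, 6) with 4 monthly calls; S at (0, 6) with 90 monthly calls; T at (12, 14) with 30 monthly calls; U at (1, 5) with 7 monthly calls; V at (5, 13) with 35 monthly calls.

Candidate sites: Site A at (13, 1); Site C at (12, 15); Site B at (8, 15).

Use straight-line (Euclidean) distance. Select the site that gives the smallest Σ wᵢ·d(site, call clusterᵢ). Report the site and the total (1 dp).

Site A, total 2417.4 km

Total weighted distance at each candidate:
  Site A (13, 1): total = 2417.4
  Site C (12, 15): total = 2891.4
  Site B (8, 15): total = 2614.8
Minimum is at Site A with total 2417.4 km.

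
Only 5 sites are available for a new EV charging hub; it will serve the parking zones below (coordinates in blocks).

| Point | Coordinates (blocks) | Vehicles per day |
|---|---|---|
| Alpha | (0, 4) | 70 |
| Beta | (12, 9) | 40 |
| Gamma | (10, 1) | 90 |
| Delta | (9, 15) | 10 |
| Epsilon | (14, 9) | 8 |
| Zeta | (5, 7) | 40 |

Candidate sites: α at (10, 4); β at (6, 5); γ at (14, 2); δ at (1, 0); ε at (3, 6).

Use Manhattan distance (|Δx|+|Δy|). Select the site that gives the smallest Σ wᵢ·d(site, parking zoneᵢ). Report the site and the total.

Total weighted distance at each candidate:
  α (10, 4): total = 1762
  β (6, 5): total = 1956
  γ (14, 2): total = 2726
  δ (1, 0): total = 2896
  ε (3, 6): total = 2292
Minimum is at α with total 1762 blocks.

α, total 1762 blocks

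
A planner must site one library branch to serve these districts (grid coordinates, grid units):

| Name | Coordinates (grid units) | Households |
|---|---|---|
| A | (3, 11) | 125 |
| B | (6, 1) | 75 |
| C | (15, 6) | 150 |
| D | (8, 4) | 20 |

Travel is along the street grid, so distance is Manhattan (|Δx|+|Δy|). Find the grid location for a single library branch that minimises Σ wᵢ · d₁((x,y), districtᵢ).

(6, 6)

Manhattan distance separates: Σwᵢ(|x−xᵢ|+|y−yᵢ|) = Σwᵢ|x−xᵢ| + Σwᵢ|y−yᵢ|, so x and y are optimised independently as 1-D weighted medians.
Total weight W = 370; half = 185.
x-coordinate, sorted with cumulative weight:
  x=3 (A, w=125) cum 125
  x=6 (B, w=75) cum 200  ← median
  x=8 (D, w=20) cum 220
  x=15 (C, w=150) cum 370
⇒ x* = 6
y-coordinate, sorted with cumulative weight:
  y=1 (B, w=75) cum 75
  y=4 (D, w=20) cum 95
  y=6 (C, w=150) cum 245  ← median
  y=11 (A, w=125) cum 370
⇒ y* = 6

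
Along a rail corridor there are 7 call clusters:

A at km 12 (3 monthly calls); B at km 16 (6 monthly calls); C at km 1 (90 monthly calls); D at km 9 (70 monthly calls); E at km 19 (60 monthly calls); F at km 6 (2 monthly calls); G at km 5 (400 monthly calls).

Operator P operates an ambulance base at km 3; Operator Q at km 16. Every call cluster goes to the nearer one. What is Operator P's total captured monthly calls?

562

The indifferent point is the midpoint (3+16)/2 = 9.5; call clusters left of it (closer to Operator P at 3) go to Operator P, those right go to Operator Q.
  C at 1 (w=90) → Operator P
  G at 5 (w=400) → Operator P
  F at 6 (w=2) → Operator P
  D at 9 (w=70) → Operator P
  A at 12 (w=3) → Operator Q
  B at 16 (w=6) → Operator Q
  E at 19 (w=60) → Operator Q
Operator P captures 562; Operator Q captures 69.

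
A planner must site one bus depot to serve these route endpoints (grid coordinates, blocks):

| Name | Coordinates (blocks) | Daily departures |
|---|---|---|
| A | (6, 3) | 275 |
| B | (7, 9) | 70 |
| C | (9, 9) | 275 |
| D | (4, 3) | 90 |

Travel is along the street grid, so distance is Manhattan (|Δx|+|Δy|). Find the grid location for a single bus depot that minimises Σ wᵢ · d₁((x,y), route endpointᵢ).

(6, 3)

Manhattan distance separates: Σwᵢ(|x−xᵢ|+|y−yᵢ|) = Σwᵢ|x−xᵢ| + Σwᵢ|y−yᵢ|, so x and y are optimised independently as 1-D weighted medians.
Total weight W = 710; half = 355.
x-coordinate, sorted with cumulative weight:
  x=4 (D, w=90) cum 90
  x=6 (A, w=275) cum 365  ← median
  x=7 (B, w=70) cum 435
  x=9 (C, w=275) cum 710
⇒ x* = 6
y-coordinate, sorted with cumulative weight:
  y=3 (A, w=275) cum 275
  y=3 (D, w=90) cum 365  ← median
  y=9 (B, w=70) cum 435
  y=9 (C, w=275) cum 710
⇒ y* = 3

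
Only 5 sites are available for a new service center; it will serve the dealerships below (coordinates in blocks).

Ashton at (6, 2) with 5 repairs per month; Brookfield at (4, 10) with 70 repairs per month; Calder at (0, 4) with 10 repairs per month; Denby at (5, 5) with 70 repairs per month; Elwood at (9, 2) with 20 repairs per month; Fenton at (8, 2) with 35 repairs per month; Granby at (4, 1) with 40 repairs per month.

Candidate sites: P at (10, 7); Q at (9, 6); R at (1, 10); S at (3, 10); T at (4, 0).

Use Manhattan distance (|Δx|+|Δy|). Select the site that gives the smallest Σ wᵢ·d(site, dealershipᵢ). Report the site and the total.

T, total 1610 blocks

Total weighted distance at each candidate:
  P (10, 7): total = 2140
  Q (9, 6): total = 1780
  R (1, 10): total = 2300
  S (3, 10): total = 1840
  T (4, 0): total = 1610
Minimum is at T with total 1610 blocks.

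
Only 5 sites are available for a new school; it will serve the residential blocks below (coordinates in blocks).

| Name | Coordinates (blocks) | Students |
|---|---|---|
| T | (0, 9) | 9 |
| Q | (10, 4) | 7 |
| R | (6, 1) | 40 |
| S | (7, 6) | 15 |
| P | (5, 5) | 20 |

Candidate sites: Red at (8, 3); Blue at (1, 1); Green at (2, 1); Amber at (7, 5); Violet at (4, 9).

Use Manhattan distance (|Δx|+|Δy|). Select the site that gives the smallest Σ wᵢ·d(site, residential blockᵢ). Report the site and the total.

Total weighted distance at each candidate:
  Red (8, 3): total = 467
  Blue (1, 1): total = 690
  Green (2, 1): total = 617
  Amber (7, 5): total = 382
  Violet (4, 9): total = 703
Minimum is at Amber with total 382 blocks.

Amber, total 382 blocks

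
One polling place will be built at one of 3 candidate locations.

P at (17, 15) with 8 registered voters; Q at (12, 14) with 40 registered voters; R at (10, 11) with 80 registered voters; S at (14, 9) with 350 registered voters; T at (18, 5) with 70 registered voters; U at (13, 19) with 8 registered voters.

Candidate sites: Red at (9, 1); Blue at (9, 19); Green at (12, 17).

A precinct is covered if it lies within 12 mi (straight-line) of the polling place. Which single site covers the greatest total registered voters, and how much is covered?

Red, covering 500

Coverage radius r = 12 mi; a point is covered iff (Δx)²+(Δy)² ≤ 12² = 144.
  Red (9, 1): covers {R, S, T} → 500
  Blue (9, 19): covers {P, Q, R, S, U} → 486
  Green (12, 17): covers {P, Q, R, S, U} → 486
Maximum coverage at Red: 500 registered voters.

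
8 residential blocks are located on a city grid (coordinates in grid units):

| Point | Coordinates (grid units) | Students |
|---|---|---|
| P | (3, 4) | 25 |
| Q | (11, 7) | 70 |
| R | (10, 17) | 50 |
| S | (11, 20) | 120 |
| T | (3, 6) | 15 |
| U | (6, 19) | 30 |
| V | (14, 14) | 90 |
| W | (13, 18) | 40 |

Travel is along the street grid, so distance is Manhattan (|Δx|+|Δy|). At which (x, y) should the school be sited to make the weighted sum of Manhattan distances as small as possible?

(11, 17)

Manhattan distance separates: Σwᵢ(|x−xᵢ|+|y−yᵢ|) = Σwᵢ|x−xᵢ| + Σwᵢ|y−yᵢ|, so x and y are optimised independently as 1-D weighted medians.
Total weight W = 440; half = 220.
x-coordinate, sorted with cumulative weight:
  x=3 (P, w=25) cum 25
  x=3 (T, w=15) cum 40
  x=6 (U, w=30) cum 70
  x=10 (R, w=50) cum 120
  x=11 (Q, w=70) cum 190
  x=11 (S, w=120) cum 310  ← median
  x=13 (W, w=40) cum 350
  x=14 (V, w=90) cum 440
⇒ x* = 11
y-coordinate, sorted with cumulative weight:
  y=4 (P, w=25) cum 25
  y=6 (T, w=15) cum 40
  y=7 (Q, w=70) cum 110
  y=14 (V, w=90) cum 200
  y=17 (R, w=50) cum 250  ← median
  y=18 (W, w=40) cum 290
  y=19 (U, w=30) cum 320
  y=20 (S, w=120) cum 440
⇒ y* = 17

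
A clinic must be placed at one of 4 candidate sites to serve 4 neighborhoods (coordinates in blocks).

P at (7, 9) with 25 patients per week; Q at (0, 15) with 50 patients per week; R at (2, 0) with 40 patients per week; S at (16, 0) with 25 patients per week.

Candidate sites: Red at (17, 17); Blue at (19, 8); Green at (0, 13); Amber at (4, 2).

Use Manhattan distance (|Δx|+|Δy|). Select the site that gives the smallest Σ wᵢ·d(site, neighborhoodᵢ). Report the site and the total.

Total weighted distance at each candidate:
  Red (17, 17): total = 3130
  Blue (19, 8): total = 2900
  Green (0, 13): total = 1700
  Amber (4, 2): total = 1610
Minimum is at Amber with total 1610 blocks.

Amber, total 1610 blocks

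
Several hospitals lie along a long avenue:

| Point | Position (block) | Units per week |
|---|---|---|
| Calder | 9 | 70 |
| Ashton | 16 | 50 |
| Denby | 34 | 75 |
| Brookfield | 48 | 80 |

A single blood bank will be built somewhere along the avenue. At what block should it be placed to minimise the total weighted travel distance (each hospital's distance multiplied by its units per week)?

x = 34

For a sum of weighted absolute distances on a line, the optimum is the weighted median (not the mean). Total weight W = 275; half-weight = 137.5.
Sort by position and accumulate weight:
  block 9 (Calder, w=70) → cum 70
  block 16 (Ashton, w=50) → cum 120
  block 34 (Denby, w=75) → cum 195  ≥ 137.5 → median here
  block 48 (Brookfield, w=80) → cum 275
Optimal location: block 34.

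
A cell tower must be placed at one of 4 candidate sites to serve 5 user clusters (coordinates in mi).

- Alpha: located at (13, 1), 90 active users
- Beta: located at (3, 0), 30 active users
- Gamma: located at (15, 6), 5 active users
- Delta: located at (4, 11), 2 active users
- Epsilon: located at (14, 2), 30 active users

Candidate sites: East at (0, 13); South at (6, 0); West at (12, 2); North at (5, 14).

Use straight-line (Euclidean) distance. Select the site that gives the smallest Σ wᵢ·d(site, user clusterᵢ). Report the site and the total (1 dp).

West, total 512.9 mi

Total weighted distance at each candidate:
  East (0, 13): total = 2618.4
  South (6, 0): total = 1050.2
  West (12, 2): total = 512.9
  North (5, 14): total = 2318.4
Minimum is at West with total 512.9 mi.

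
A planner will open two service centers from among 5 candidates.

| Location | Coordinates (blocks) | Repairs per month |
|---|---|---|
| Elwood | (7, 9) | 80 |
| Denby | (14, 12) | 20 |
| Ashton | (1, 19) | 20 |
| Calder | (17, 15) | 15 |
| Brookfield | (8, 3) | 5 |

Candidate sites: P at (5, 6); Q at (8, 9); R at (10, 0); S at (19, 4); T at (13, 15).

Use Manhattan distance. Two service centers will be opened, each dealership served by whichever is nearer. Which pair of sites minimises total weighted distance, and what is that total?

{Q, T}, total 570

Evaluate every pair (each demand assigned to the nearer of the two):
  {Q, T}: total = 570
  {Q, S}: total = 825
  {Q, R}: total = 850
  {P, Q}: total = 855
  {P, T}: total = 890
  {P, S}: total = 1225
  {P, R}: total = 1380
  {R, T}: total = 1445
  {S, T}: total = 1480
  {R, S}: total = 2000
Best pair: {Q, T} with total 570.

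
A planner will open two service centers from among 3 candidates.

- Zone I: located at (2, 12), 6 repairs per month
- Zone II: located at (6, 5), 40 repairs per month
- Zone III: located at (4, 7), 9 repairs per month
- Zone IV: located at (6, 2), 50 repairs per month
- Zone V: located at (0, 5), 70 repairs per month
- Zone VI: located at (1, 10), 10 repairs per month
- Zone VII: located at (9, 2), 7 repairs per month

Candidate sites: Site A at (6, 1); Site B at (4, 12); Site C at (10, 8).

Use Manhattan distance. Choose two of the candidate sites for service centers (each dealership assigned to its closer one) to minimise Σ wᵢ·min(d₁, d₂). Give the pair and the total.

{Site A, Site B}, total 1045

Evaluate every pair (each demand assigned to the nearer of the two):
  {Site A, Site B}: total = 1045
  {Site A, Site C}: total = 1183
  {Site B, Site C}: total = 1706
Best pair: {Site A, Site B} with total 1045.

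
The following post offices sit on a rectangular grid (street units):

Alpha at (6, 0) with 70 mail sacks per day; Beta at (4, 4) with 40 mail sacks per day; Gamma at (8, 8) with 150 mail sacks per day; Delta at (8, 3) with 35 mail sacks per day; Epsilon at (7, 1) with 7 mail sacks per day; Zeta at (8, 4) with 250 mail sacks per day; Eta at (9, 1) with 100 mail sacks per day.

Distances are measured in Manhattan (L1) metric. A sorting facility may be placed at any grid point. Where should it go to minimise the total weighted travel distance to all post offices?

Manhattan distance separates: Σwᵢ(|x−xᵢ|+|y−yᵢ|) = Σwᵢ|x−xᵢ| + Σwᵢ|y−yᵢ|, so x and y are optimised independently as 1-D weighted medians.
Total weight W = 652; half = 326.
x-coordinate, sorted with cumulative weight:
  x=4 (Beta, w=40) cum 40
  x=6 (Alpha, w=70) cum 110
  x=7 (Epsilon, w=7) cum 117
  x=8 (Gamma, w=150) cum 267
  x=8 (Delta, w=35) cum 302
  x=8 (Zeta, w=250) cum 552  ← median
  x=9 (Eta, w=100) cum 652
⇒ x* = 8
y-coordinate, sorted with cumulative weight:
  y=0 (Alpha, w=70) cum 70
  y=1 (Epsilon, w=7) cum 77
  y=1 (Eta, w=100) cum 177
  y=3 (Delta, w=35) cum 212
  y=4 (Beta, w=40) cum 252
  y=4 (Zeta, w=250) cum 502  ← median
  y=8 (Gamma, w=150) cum 652
⇒ y* = 4

(8, 4)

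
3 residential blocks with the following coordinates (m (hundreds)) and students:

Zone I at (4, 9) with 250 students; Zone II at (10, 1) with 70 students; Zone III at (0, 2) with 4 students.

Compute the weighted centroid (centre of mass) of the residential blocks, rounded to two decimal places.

The minimiser of Σwᵢ‖p−pᵢ‖² is the weighted centroid p* = (Σwᵢpᵢ)/(Σwᵢ).
Σwᵢ = 324.
Σwᵢxᵢ = 250·4 + 70·10 + 4·0 = 1700.
Σwᵢyᵢ = 250·9 + 70·1 + 4·2 = 2328.
x* = 1700/324 = 5.25, y* = 2328/324 = 7.19.

(5.25, 7.19)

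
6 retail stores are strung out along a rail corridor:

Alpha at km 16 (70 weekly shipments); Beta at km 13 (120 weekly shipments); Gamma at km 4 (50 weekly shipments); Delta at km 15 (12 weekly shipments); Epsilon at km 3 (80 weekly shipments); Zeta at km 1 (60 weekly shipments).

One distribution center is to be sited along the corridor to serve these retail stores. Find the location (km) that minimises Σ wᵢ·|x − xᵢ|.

For a sum of weighted absolute distances on a line, the optimum is the weighted median (not the mean). Total weight W = 392; half-weight = 196.
Sort by position and accumulate weight:
  km 1 (Zeta, w=60) → cum 60
  km 3 (Epsilon, w=80) → cum 140
  km 4 (Gamma, w=50) → cum 190
  km 13 (Beta, w=120) → cum 310  ≥ 196 → median here
  km 15 (Delta, w=12) → cum 322
  km 16 (Alpha, w=70) → cum 392
Optimal location: km 13.

x = 13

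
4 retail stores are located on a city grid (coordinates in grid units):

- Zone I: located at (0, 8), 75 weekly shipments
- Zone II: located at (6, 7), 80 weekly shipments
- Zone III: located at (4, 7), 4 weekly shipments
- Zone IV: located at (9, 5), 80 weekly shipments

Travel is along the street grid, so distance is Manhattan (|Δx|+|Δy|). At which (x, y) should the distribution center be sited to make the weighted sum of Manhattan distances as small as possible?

Manhattan distance separates: Σwᵢ(|x−xᵢ|+|y−yᵢ|) = Σwᵢ|x−xᵢ| + Σwᵢ|y−yᵢ|, so x and y are optimised independently as 1-D weighted medians.
Total weight W = 239; half = 119.5.
x-coordinate, sorted with cumulative weight:
  x=0 (Zone I, w=75) cum 75
  x=4 (Zone III, w=4) cum 79
  x=6 (Zone II, w=80) cum 159  ← median
  x=9 (Zone IV, w=80) cum 239
⇒ x* = 6
y-coordinate, sorted with cumulative weight:
  y=5 (Zone IV, w=80) cum 80
  y=7 (Zone II, w=80) cum 160  ← median
  y=7 (Zone III, w=4) cum 164
  y=8 (Zone I, w=75) cum 239
⇒ y* = 7

(6, 7)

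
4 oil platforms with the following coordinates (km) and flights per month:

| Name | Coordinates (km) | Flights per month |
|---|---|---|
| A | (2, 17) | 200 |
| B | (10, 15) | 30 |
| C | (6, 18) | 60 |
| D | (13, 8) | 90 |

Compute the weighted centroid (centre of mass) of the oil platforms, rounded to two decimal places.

The minimiser of Σwᵢ‖p−pᵢ‖² is the weighted centroid p* = (Σwᵢpᵢ)/(Σwᵢ).
Σwᵢ = 380.
Σwᵢxᵢ = 200·2 + 30·10 + 60·6 + 90·13 = 2230.
Σwᵢyᵢ = 200·17 + 30·15 + 60·18 + 90·8 = 5650.
x* = 2230/380 = 5.87, y* = 5650/380 = 14.87.

(5.87, 14.87)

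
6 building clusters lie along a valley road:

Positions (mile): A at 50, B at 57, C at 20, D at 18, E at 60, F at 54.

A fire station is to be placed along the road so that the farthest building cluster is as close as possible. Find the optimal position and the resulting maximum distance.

The 1-center on a line is the midpoint of the two extreme points: leftmost at 18, rightmost at 60.
Optimal location = (18 + 60)/2 = 39; maximum distance = (60 − 18)/2 = 21.

location 39, max distance 21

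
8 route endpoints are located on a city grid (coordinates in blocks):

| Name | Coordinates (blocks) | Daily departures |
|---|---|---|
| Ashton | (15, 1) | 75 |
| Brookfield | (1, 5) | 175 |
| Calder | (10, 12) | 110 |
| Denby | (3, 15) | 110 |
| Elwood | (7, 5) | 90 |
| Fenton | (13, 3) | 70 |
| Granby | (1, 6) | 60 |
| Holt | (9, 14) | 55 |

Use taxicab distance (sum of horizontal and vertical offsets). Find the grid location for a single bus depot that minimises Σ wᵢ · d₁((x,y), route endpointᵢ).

(7, 5)

Manhattan distance separates: Σwᵢ(|x−xᵢ|+|y−yᵢ|) = Σwᵢ|x−xᵢ| + Σwᵢ|y−yᵢ|, so x and y are optimised independently as 1-D weighted medians.
Total weight W = 745; half = 372.5.
x-coordinate, sorted with cumulative weight:
  x=1 (Brookfield, w=175) cum 175
  x=1 (Granby, w=60) cum 235
  x=3 (Denby, w=110) cum 345
  x=7 (Elwood, w=90) cum 435  ← median
  x=9 (Holt, w=55) cum 490
  x=10 (Calder, w=110) cum 600
  x=13 (Fenton, w=70) cum 670
  x=15 (Ashton, w=75) cum 745
⇒ x* = 7
y-coordinate, sorted with cumulative weight:
  y=1 (Ashton, w=75) cum 75
  y=3 (Fenton, w=70) cum 145
  y=5 (Brookfield, w=175) cum 320
  y=5 (Elwood, w=90) cum 410  ← median
  y=6 (Granby, w=60) cum 470
  y=12 (Calder, w=110) cum 580
  y=14 (Holt, w=55) cum 635
  y=15 (Denby, w=110) cum 745
⇒ y* = 5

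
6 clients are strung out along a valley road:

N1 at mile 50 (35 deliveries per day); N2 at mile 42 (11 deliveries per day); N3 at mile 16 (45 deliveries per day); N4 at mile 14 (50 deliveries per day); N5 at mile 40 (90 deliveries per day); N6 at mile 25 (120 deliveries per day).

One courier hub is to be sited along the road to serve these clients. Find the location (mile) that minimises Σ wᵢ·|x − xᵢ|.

For a sum of weighted absolute distances on a line, the optimum is the weighted median (not the mean). Total weight W = 351; half-weight = 175.5.
Sort by position and accumulate weight:
  mile 14 (N4, w=50) → cum 50
  mile 16 (N3, w=45) → cum 95
  mile 25 (N6, w=120) → cum 215  ≥ 175.5 → median here
  mile 40 (N5, w=90) → cum 305
  mile 42 (N2, w=11) → cum 316
  mile 50 (N1, w=35) → cum 351
Optimal location: mile 25.

x = 25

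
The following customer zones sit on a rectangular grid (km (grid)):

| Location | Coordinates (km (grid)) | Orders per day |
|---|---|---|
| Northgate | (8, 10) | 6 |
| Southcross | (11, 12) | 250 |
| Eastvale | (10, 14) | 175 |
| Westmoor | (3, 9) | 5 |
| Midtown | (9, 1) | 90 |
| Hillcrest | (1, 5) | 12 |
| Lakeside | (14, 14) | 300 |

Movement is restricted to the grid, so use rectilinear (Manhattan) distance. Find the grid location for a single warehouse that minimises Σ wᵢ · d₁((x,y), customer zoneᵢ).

Manhattan distance separates: Σwᵢ(|x−xᵢ|+|y−yᵢ|) = Σwᵢ|x−xᵢ| + Σwᵢ|y−yᵢ|, so x and y are optimised independently as 1-D weighted medians.
Total weight W = 838; half = 419.
x-coordinate, sorted with cumulative weight:
  x=1 (Hillcrest, w=12) cum 12
  x=3 (Westmoor, w=5) cum 17
  x=8 (Northgate, w=6) cum 23
  x=9 (Midtown, w=90) cum 113
  x=10 (Eastvale, w=175) cum 288
  x=11 (Southcross, w=250) cum 538  ← median
  x=14 (Lakeside, w=300) cum 838
⇒ x* = 11
y-coordinate, sorted with cumulative weight:
  y=1 (Midtown, w=90) cum 90
  y=5 (Hillcrest, w=12) cum 102
  y=9 (Westmoor, w=5) cum 107
  y=10 (Northgate, w=6) cum 113
  y=12 (Southcross, w=250) cum 363
  y=14 (Eastvale, w=175) cum 538  ← median
  y=14 (Lakeside, w=300) cum 838
⇒ y* = 14

(11, 14)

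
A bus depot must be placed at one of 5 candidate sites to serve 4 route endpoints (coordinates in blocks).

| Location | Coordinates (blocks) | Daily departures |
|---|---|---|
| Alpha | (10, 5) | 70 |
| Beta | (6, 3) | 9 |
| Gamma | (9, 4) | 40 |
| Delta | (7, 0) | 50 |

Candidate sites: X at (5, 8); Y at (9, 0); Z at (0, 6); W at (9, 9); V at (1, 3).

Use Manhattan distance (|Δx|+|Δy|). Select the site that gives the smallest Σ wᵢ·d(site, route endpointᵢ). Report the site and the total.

Y, total 734 blocks

Total weighted distance at each candidate:
  X (5, 8): total = 1434
  Y (9, 0): total = 734
  Z (0, 6): total = 1941
  W (9, 9): total = 1181
  V (1, 3): total = 1625
Minimum is at Y with total 734 blocks.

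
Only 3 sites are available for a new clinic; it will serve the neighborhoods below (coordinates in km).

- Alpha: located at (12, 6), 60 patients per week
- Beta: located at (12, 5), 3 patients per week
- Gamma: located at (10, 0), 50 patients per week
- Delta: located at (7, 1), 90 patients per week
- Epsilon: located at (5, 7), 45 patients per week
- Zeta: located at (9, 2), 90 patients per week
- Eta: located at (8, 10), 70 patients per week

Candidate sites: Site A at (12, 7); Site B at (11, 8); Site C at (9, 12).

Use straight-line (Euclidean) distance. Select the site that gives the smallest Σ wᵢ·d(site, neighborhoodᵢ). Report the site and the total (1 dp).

Total weighted distance at each candidate:
  Site A (12, 7): total = 2322.7
  Site B (11, 8): total = 2367.7
  Site C (9, 12): total = 3378.3
Minimum is at Site A with total 2322.7 km.

Site A, total 2322.7 km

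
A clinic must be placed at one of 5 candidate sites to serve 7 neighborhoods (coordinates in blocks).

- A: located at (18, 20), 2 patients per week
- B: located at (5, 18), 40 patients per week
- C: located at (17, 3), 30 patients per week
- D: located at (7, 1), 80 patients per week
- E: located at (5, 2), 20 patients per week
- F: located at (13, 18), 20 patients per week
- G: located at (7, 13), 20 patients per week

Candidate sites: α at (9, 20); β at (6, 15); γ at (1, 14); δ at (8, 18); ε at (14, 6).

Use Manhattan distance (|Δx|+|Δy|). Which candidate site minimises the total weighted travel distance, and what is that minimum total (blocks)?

β, total 2624 blocks

Total weighted distance at each candidate:
  α (9, 20): total = 3428
  β (6, 15): total = 2624
  γ (1, 14): total = 3476
  δ (8, 18): total = 2904
  ε (14, 6): total = 2816
Minimum is at β with total 2624 blocks.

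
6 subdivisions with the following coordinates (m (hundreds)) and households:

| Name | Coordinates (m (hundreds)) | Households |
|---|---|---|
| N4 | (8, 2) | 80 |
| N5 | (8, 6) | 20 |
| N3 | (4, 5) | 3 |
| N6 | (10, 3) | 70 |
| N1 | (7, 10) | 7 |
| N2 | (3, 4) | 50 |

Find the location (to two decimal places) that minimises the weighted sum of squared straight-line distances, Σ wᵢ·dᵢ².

(7.44, 3.37)

The minimiser of Σwᵢ‖p−pᵢ‖² is the weighted centroid p* = (Σwᵢpᵢ)/(Σwᵢ).
Σwᵢ = 230.
Σwᵢxᵢ = 80·8 + 20·8 + 3·4 + 70·10 + 7·7 + 50·3 = 1711.
Σwᵢyᵢ = 80·2 + 20·6 + 3·5 + 70·3 + 7·10 + 50·4 = 775.
x* = 1711/230 = 7.44, y* = 775/230 = 3.37.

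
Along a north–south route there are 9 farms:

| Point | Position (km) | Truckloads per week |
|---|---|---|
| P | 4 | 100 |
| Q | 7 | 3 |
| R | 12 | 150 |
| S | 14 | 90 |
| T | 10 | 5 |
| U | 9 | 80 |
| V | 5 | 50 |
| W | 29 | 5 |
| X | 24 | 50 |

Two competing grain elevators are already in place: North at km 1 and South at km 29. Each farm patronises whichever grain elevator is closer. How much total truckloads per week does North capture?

The indifferent point is the midpoint (1+29)/2 = 15; farms left of it (closer to North at 1) go to North, those right go to South.
  P at 4 (w=100) → North
  V at 5 (w=50) → North
  Q at 7 (w=3) → North
  U at 9 (w=80) → North
  T at 10 (w=5) → North
  R at 12 (w=150) → North
  S at 14 (w=90) → North
  X at 24 (w=50) → South
  W at 29 (w=5) → South
North captures 478; South captures 55.

478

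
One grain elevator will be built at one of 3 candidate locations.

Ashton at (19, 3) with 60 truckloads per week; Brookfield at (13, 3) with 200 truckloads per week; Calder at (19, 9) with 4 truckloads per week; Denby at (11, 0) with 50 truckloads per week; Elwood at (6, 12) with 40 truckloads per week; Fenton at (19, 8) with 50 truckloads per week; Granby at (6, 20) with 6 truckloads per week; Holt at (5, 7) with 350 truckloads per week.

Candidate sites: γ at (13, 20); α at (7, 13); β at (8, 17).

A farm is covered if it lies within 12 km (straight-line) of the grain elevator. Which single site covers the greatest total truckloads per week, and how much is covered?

Coverage radius r = 12 km; a point is covered iff (Δx)²+(Δy)² ≤ 12² = 144.
  γ (13, 20): covers {Elwood, Granby} → 46
  α (7, 13): covers {Brookfield, Elwood, Granby, Holt} → 596
  β (8, 17): covers {Elwood, Granby, Holt} → 396
Maximum coverage at α: 596 truckloads per week.

α, covering 596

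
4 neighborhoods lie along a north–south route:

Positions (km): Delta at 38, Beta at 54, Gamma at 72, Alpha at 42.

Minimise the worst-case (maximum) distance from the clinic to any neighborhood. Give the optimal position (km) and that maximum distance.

location 55, max distance 17

The 1-center on a line is the midpoint of the two extreme points: leftmost at 38, rightmost at 72.
Optimal location = (38 + 72)/2 = 55; maximum distance = (72 − 38)/2 = 17.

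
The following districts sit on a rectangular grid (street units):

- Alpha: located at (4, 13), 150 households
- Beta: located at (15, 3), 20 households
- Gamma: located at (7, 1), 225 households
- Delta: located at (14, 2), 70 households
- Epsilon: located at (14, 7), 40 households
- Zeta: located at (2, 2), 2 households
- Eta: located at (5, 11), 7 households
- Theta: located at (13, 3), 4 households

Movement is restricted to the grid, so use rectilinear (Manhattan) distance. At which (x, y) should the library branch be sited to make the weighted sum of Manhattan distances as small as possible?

(7, 2)

Manhattan distance separates: Σwᵢ(|x−xᵢ|+|y−yᵢ|) = Σwᵢ|x−xᵢ| + Σwᵢ|y−yᵢ|, so x and y are optimised independently as 1-D weighted medians.
Total weight W = 518; half = 259.
x-coordinate, sorted with cumulative weight:
  x=2 (Zeta, w=2) cum 2
  x=4 (Alpha, w=150) cum 152
  x=5 (Eta, w=7) cum 159
  x=7 (Gamma, w=225) cum 384  ← median
  x=13 (Theta, w=4) cum 388
  x=14 (Delta, w=70) cum 458
  x=14 (Epsilon, w=40) cum 498
  x=15 (Beta, w=20) cum 518
⇒ x* = 7
y-coordinate, sorted with cumulative weight:
  y=1 (Gamma, w=225) cum 225
  y=2 (Delta, w=70) cum 295  ← median
  y=2 (Zeta, w=2) cum 297
  y=3 (Beta, w=20) cum 317
  y=3 (Theta, w=4) cum 321
  y=7 (Epsilon, w=40) cum 361
  y=11 (Eta, w=7) cum 368
  y=13 (Alpha, w=150) cum 518
⇒ y* = 2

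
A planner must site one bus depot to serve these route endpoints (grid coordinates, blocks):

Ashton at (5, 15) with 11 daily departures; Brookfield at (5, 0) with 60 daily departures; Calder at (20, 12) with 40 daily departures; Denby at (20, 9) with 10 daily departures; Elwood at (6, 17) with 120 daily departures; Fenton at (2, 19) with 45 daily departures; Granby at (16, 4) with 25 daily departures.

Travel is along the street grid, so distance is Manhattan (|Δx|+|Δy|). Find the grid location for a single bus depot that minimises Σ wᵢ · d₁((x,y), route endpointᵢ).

(6, 17)

Manhattan distance separates: Σwᵢ(|x−xᵢ|+|y−yᵢ|) = Σwᵢ|x−xᵢ| + Σwᵢ|y−yᵢ|, so x and y are optimised independently as 1-D weighted medians.
Total weight W = 311; half = 155.5.
x-coordinate, sorted with cumulative weight:
  x=2 (Fenton, w=45) cum 45
  x=5 (Ashton, w=11) cum 56
  x=5 (Brookfield, w=60) cum 116
  x=6 (Elwood, w=120) cum 236  ← median
  x=16 (Granby, w=25) cum 261
  x=20 (Calder, w=40) cum 301
  x=20 (Denby, w=10) cum 311
⇒ x* = 6
y-coordinate, sorted with cumulative weight:
  y=0 (Brookfield, w=60) cum 60
  y=4 (Granby, w=25) cum 85
  y=9 (Denby, w=10) cum 95
  y=12 (Calder, w=40) cum 135
  y=15 (Ashton, w=11) cum 146
  y=17 (Elwood, w=120) cum 266  ← median
  y=19 (Fenton, w=45) cum 311
⇒ y* = 17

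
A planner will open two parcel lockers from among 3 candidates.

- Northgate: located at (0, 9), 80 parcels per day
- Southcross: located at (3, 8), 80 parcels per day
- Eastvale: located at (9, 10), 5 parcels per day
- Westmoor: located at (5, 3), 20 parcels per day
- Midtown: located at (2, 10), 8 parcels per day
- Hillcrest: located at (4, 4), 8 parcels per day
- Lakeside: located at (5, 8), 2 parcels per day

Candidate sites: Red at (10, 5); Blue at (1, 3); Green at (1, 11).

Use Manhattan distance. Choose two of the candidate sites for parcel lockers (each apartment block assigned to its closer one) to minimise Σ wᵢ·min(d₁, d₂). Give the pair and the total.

Evaluate every pair (each demand assigned to the nearer of the two):
  {Blue, Green}: total = 827
  {Red, Green}: total = 896
  {Red, Blue}: total = 1342
Best pair: {Blue, Green} with total 827.

{Blue, Green}, total 827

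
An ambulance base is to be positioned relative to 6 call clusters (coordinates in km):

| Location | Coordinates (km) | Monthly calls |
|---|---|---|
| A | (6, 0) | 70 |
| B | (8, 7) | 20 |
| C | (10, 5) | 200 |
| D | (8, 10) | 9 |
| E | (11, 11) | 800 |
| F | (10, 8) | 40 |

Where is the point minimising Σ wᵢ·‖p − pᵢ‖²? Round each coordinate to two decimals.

(10.41, 9.09)

The minimiser of Σwᵢ‖p−pᵢ‖² is the weighted centroid p* = (Σwᵢpᵢ)/(Σwᵢ).
Σwᵢ = 1139.
Σwᵢxᵢ = 70·6 + 20·8 + 200·10 + 9·8 + 800·11 + 40·10 = 11852.
Σwᵢyᵢ = 70·0 + 20·7 + 200·5 + 9·10 + 800·11 + 40·8 = 10350.
x* = 11852/1139 = 10.41, y* = 10350/1139 = 9.09.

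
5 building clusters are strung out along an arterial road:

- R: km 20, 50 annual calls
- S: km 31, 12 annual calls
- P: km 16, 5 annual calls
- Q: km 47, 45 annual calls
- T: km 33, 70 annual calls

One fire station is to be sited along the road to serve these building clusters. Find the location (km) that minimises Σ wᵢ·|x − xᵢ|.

x = 33

For a sum of weighted absolute distances on a line, the optimum is the weighted median (not the mean). Total weight W = 182; half-weight = 91.
Sort by position and accumulate weight:
  km 16 (P, w=5) → cum 5
  km 20 (R, w=50) → cum 55
  km 31 (S, w=12) → cum 67
  km 33 (T, w=70) → cum 137  ≥ 91 → median here
  km 47 (Q, w=45) → cum 182
Optimal location: km 33.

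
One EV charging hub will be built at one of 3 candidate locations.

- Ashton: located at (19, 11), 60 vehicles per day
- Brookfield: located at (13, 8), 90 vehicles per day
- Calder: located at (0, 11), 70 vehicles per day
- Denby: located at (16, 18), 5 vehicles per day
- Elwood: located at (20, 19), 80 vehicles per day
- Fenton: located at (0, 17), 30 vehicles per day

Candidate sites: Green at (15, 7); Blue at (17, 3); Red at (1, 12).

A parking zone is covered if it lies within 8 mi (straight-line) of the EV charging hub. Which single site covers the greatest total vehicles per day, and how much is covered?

Coverage radius r = 8 mi; a point is covered iff (Δx)²+(Δy)² ≤ 8² = 64.
  Green (15, 7): covers {Ashton, Brookfield} → 150
  Blue (17, 3): covers {Brookfield} → 90
  Red (1, 12): covers {Calder, Fenton} → 100
Maximum coverage at Green: 150 vehicles per day.

Green, covering 150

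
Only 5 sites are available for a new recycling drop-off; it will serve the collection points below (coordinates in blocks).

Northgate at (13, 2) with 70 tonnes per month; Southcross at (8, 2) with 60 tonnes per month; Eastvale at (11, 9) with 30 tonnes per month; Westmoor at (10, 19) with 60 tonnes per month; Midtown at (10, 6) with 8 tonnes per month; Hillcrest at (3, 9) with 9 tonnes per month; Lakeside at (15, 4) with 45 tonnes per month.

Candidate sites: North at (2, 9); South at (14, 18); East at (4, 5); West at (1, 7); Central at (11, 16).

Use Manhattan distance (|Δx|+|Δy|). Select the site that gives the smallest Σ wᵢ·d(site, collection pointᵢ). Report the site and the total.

Total weighted distance at each candidate:
  North (2, 9): total = 4297
  South (14, 18): total = 4153
  East (4, 5): total = 3431
  West (1, 7): total = 4411
  Central (11, 16): total = 3533
Minimum is at East with total 3431 blocks.

East, total 3431 blocks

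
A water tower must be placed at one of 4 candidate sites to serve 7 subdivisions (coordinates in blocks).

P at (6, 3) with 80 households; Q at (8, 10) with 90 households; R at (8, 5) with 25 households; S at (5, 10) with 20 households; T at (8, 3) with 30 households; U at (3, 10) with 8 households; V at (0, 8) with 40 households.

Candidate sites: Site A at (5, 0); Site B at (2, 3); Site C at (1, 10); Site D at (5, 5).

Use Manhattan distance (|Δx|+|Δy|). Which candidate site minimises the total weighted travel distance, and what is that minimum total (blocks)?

Site D, total 1661 blocks

Total weighted distance at each candidate:
  Site A (5, 0): total = 2686
  Site B (2, 3): total = 2414
  Site C (1, 10): total = 2526
  Site D (5, 5): total = 1661
Minimum is at Site D with total 1661 blocks.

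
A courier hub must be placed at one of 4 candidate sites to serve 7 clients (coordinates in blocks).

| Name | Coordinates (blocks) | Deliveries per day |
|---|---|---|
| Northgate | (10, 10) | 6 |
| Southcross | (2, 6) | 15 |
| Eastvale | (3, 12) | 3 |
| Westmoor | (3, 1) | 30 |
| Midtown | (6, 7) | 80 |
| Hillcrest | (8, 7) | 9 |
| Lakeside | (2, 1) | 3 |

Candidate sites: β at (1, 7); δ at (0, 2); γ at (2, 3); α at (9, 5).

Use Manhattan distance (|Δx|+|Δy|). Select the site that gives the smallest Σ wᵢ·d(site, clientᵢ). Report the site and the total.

β, total 847 blocks

Total weighted distance at each candidate:
  β (1, 7): total = 847
  δ (0, 2): total = 1363
  γ (2, 3): total = 991
  α (9, 5): total = 955
Minimum is at β with total 847 blocks.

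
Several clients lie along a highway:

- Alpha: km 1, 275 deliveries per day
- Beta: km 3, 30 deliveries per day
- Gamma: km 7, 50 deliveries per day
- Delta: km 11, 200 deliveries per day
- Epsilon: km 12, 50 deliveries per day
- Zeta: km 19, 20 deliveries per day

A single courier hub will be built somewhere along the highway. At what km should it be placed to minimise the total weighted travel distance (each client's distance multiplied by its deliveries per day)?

x = 7

For a sum of weighted absolute distances on a line, the optimum is the weighted median (not the mean). Total weight W = 625; half-weight = 312.5.
Sort by position and accumulate weight:
  km 1 (Alpha, w=275) → cum 275
  km 3 (Beta, w=30) → cum 305
  km 7 (Gamma, w=50) → cum 355  ≥ 312.5 → median here
  km 11 (Delta, w=200) → cum 555
  km 12 (Epsilon, w=50) → cum 605
  km 19 (Zeta, w=20) → cum 625
Optimal location: km 7.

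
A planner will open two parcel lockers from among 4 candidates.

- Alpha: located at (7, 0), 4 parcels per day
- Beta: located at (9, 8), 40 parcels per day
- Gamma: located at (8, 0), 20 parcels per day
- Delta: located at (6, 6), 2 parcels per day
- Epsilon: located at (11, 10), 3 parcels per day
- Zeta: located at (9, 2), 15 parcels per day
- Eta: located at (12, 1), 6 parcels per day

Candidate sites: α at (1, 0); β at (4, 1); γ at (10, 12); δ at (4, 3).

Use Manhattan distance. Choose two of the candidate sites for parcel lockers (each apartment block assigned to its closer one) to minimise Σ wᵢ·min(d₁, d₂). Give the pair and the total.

{β, γ}, total 477

Evaluate every pair (each demand assigned to the nearer of the two):
  {β, γ}: total = 477
  {γ, δ}: total = 533
  {α, γ}: total = 615
  {β, δ}: total = 706
  {α, δ}: total = 766
  {α, β}: total = 796
Best pair: {β, γ} with total 477.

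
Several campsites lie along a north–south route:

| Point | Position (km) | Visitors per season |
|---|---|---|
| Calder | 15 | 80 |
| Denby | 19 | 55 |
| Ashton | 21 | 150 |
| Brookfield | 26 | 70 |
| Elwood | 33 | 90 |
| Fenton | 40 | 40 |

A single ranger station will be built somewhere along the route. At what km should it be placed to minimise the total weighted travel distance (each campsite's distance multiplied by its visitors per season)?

x = 21

For a sum of weighted absolute distances on a line, the optimum is the weighted median (not the mean). Total weight W = 485; half-weight = 242.5.
Sort by position and accumulate weight:
  km 15 (Calder, w=80) → cum 80
  km 19 (Denby, w=55) → cum 135
  km 21 (Ashton, w=150) → cum 285  ≥ 242.5 → median here
  km 26 (Brookfield, w=70) → cum 355
  km 33 (Elwood, w=90) → cum 445
  km 40 (Fenton, w=40) → cum 485
Optimal location: km 21.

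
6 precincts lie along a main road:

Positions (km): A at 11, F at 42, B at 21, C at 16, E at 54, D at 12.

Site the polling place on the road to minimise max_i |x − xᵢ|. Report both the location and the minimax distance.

location 32.5, max distance 21.5

The 1-center on a line is the midpoint of the two extreme points: leftmost at 11, rightmost at 54.
Optimal location = (11 + 54)/2 = 32.5; maximum distance = (54 − 11)/2 = 21.5.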